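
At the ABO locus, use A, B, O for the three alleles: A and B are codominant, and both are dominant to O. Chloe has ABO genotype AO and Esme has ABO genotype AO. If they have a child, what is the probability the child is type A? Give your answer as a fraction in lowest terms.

ABO cross AO × AO → offspring phenotypes: 1/4 O, 3/4 A.
So P(type A) = 3/4.

3/4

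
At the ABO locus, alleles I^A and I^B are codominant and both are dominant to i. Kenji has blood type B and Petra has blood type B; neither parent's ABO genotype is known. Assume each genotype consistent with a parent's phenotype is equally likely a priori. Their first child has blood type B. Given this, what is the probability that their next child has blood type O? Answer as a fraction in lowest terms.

Possible genotypes: Kenji ∈ {I^B I^B, I^B i}; Petra ∈ {I^B I^B, I^B i}.
Weight each parental genotype pair by prior × P(type-B child):
  I^B I^B × I^B I^B: posterior weight 4/15; P(next child type O) = 0.
  I^B I^B × I^B i: posterior weight 4/15; P(next child type O) = 0.
  I^B i × I^B I^B: posterior weight 4/15; P(next child type O) = 0.
  I^B i × I^B i: posterior weight 1/5; P(next child type O) = 1/4.
Weighted sum = 1/20.

1/20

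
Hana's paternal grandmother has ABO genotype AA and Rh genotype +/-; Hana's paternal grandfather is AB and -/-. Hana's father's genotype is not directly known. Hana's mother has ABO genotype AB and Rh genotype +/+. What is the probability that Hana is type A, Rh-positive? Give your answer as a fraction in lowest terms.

3/8

Hana's father's ABO genotype from AA × AB: 1/2 AA, 1/2 AB.
Crossing each possibility with the mother AB and summing P(type A): 1/2·1/2 + 1/2·1/4 = 3/8.
Similarly for Rh via the father's Rh distribution: P(Rh+) = 1.
Independent loci: 3/8 × 1 = 3/8.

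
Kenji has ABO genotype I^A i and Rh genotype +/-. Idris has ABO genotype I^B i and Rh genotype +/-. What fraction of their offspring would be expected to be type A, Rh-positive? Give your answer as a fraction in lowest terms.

ABO cross I^A i × I^B i → offspring phenotypes: 1/4 O, 1/4 A, 1/4 B, 1/4 AB.
Rh cross +/- × +/- → 3/4 Rh+, 1/4 Rh-.
Independent loci: P(type A, Rh-positive) = 1/4 × 3/4 = 3/16.

3/16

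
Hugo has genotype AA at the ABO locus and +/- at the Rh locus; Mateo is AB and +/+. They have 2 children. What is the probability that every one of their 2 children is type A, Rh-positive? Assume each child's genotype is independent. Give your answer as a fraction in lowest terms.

ABO cross AA × AB → 1/2 A, 1/2 AB.
Rh cross +/- × +/+ → 1 Rh+; so P(type A, Rh-positive) = 1/2 × 1 = 1/2 per child.
All 2 independent: (1/2)^2 = 1/4.

1/4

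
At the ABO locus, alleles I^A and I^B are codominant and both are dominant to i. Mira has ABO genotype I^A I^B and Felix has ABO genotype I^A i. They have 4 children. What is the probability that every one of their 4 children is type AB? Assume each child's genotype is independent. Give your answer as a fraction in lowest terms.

ABO cross I^A I^B × I^A i → 1/2 A, 1/4 B, 1/4 AB.
So P(type AB) = 1/4 per child.
All 4 independent: (1/4)^4 = 1/256.

1/256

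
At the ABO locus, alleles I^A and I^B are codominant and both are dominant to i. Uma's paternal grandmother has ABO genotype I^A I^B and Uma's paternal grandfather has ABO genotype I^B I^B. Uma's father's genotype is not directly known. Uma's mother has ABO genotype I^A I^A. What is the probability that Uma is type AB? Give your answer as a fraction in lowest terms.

Uma's father's ABO genotype from I^A I^B × I^B I^B: 1/2 I^A I^B, 1/2 I^B I^B.
Crossing each possibility with the mother I^A I^A and summing P(type AB): 1/2·1/2 + 1/2·1 = 3/4.

3/4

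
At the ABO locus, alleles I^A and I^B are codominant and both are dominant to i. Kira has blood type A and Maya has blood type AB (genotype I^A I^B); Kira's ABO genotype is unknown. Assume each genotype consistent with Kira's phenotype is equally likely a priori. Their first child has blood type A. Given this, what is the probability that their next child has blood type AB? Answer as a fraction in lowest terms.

3/8

Possible genotypes: Kira ∈ {I^A I^A, I^A i}; Maya ∈ {I^A I^B}.
Weight each parental genotype pair by prior × P(type-A child):
  I^A I^A × I^A I^B: posterior weight 1/2; P(next child type AB) = 1/2.
  I^A i × I^A I^B: posterior weight 1/2; P(next child type AB) = 1/4.
Weighted sum = 3/8.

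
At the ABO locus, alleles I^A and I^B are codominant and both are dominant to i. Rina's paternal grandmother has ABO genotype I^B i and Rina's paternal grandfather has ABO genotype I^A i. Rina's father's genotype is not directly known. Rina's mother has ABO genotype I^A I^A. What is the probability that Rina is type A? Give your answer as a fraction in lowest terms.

Rina's father's ABO genotype from I^B i × I^A i: 1/4 I^A I^B, 1/4 I^A i, 1/4 I^B i, 1/4 i i.
Crossing each possibility with the mother I^A I^A and summing P(type A): 1/4·1/2 + 1/4·1 + 1/4·1/2 + 1/4·1 = 3/4.

3/4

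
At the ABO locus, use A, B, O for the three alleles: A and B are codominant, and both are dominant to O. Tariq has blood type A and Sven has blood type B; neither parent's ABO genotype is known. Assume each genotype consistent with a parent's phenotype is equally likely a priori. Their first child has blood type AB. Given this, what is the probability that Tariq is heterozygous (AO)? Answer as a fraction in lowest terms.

Possible genotypes: Tariq ∈ {AA, AO}; Sven ∈ {BB, BO}.
Weight each parental genotype pair by prior × P(type-AB child):
  AA × BB: posterior weight 4/9.
  AA × BO: posterior weight 2/9.
  AO × BB: posterior weight 2/9.
  AO × BO: posterior weight 1/9.
Sum the posterior weight over pairs where Tariq is AO: 1/3.

1/3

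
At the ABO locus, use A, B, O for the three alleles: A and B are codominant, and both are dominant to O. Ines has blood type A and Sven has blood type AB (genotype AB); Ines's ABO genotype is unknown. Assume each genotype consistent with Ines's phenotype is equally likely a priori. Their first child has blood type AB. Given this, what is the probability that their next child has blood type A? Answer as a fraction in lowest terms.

Possible genotypes: Ines ∈ {AA, AO}; Sven ∈ {AB}.
Weight each parental genotype pair by prior × P(type-AB child):
  AA × AB: posterior weight 2/3; P(next child type A) = 1/2.
  AO × AB: posterior weight 1/3; P(next child type A) = 1/2.
Weighted sum = 1/2.

1/2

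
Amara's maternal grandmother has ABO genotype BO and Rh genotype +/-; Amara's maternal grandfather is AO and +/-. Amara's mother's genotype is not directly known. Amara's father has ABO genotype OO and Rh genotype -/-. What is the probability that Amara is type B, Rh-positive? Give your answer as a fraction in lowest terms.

Amara's mother's ABO genotype from BO × AO: 1/4 AB, 1/4 AO, 1/4 BO, 1/4 OO.
Crossing each possibility with the father OO and summing P(type B): 1/4·1/2 + 1/4·0 + 1/4·1/2 + 1/4·0 = 1/4.
Similarly for Rh via the mother's Rh distribution: P(Rh+) = 1/2.
Independent loci: 1/4 × 1/2 = 1/8.

1/8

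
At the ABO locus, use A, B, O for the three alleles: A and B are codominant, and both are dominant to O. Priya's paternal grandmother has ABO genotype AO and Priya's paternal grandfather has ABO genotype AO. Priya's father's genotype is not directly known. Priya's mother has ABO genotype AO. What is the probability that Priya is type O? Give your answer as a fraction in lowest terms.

Priya's father's ABO genotype from AO × AO: 1/4 AA, 1/2 AO, 1/4 OO.
Crossing each possibility with the mother AO and summing P(type O): 1/4·0 + 1/2·1/4 + 1/4·1/2 = 1/4.

1/4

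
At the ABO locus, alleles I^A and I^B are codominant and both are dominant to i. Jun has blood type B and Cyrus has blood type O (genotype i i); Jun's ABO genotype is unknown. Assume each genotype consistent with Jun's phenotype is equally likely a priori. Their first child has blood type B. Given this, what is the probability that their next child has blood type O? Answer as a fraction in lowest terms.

1/6

Possible genotypes: Jun ∈ {I^B I^B, I^B i}; Cyrus ∈ {i i}.
Weight each parental genotype pair by prior × P(type-B child):
  I^B I^B × i i: posterior weight 2/3; P(next child type O) = 0.
  I^B i × i i: posterior weight 1/3; P(next child type O) = 1/2.
Weighted sum = 1/6.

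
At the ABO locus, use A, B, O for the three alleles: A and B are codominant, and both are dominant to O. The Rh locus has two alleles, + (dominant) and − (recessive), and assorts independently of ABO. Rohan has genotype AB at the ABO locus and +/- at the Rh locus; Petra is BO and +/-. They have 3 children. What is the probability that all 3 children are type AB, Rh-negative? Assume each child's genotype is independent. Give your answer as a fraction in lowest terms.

1/4096

ABO cross AB × BO → 1/4 A, 1/2 B, 1/4 AB.
Rh cross +/- × +/- → 3/4 Rh+, 1/4 Rh-; so P(type AB, Rh-negative) = 1/4 × 1/4 = 1/16 per child.
All 3 independent: (1/16)^3 = 1/4096.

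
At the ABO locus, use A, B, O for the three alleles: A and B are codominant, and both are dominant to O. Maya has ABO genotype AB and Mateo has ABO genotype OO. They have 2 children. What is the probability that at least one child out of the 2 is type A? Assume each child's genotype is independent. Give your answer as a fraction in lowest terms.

ABO cross AB × OO → 1/2 A, 1/2 B.
So P(type A) = 1/2 per child.
P(none) = (1/2)^2 = 1/4; P(at least one) = 1 − 1/4 = 3/4.

3/4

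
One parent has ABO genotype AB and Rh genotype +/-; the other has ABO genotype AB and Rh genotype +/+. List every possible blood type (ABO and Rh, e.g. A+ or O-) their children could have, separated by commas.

A+, B+, AB+

Gametes from AB × AB give offspring ABO genotypes AA, AB, BB, i.e. phenotypes A, B, AB.
Rh cross +/- × +/+ → phenotypes Rh+.
Combining independently: A+, B+, AB+.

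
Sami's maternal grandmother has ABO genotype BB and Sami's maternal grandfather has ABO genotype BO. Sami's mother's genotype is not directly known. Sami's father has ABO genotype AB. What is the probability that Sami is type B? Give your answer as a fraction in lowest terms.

1/2

Sami's mother's ABO genotype from BB × BO: 1/2 BB, 1/2 BO.
Crossing each possibility with the father AB and summing P(type B): 1/2·1/2 + 1/2·1/2 = 1/2.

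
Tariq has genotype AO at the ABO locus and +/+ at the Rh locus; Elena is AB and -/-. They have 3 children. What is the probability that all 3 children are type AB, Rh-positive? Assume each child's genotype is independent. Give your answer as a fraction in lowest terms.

ABO cross AO × AB → 1/2 A, 1/4 B, 1/4 AB.
Rh cross +/+ × -/- → 1 Rh+; so P(type AB, Rh-positive) = 1/4 × 1 = 1/4 per child.
All 3 independent: (1/4)^3 = 1/64.

1/64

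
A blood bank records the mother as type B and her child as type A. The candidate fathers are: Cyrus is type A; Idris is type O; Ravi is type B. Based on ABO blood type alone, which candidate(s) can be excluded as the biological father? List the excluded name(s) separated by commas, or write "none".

A candidate is excluded only if no genotype consistent with his phenotype could produce a type A child with a type B mother.
Idris (type O): no genotype consistent with that phenotype can produce a type-A child with a type-B mother.
Ravi (type B): no genotype consistent with that phenotype can produce a type-A child with a type-B mother.

Idris, Ravi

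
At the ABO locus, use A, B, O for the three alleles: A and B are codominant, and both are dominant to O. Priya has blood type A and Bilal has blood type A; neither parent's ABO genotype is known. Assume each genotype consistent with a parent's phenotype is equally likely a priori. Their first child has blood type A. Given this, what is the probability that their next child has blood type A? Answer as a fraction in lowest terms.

Possible genotypes: Priya ∈ {AA, AO}; Bilal ∈ {AA, AO}.
Weight each parental genotype pair by prior × P(type-A child):
  AA × AA: posterior weight 4/15; P(next child type A) = 1.
  AA × AO: posterior weight 4/15; P(next child type A) = 1.
  AO × AA: posterior weight 4/15; P(next child type A) = 1.
  AO × AO: posterior weight 1/5; P(next child type A) = 3/4.
Weighted sum = 19/20.

19/20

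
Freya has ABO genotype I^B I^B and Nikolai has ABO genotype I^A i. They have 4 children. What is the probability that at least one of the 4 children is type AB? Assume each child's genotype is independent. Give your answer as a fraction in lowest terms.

15/16

ABO cross I^B I^B × I^A i → 1/2 B, 1/2 AB.
So P(type AB) = 1/2 per child.
P(none) = (1/2)^4 = 1/16; P(at least one) = 1 − 1/16 = 15/16.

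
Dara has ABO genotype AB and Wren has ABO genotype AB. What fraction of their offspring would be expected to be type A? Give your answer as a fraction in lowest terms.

1/4

ABO cross AB × AB → offspring phenotypes: 1/4 A, 1/4 B, 1/2 AB.
So P(type A) = 1/4.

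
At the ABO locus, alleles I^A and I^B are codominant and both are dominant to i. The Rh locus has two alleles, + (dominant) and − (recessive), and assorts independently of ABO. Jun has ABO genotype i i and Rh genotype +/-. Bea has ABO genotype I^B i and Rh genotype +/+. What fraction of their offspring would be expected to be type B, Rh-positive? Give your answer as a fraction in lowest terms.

ABO cross i i × I^B i → offspring phenotypes: 1/2 O, 1/2 B.
Rh cross +/- × +/+ → 1 Rh+.
Independent loci: P(type B, Rh-positive) = 1/2 × 1 = 1/2.

1/2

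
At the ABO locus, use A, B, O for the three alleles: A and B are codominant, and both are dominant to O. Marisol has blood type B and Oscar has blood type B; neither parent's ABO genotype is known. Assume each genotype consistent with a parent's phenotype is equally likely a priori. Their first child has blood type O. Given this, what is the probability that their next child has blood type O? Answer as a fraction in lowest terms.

1/4

Possible genotypes: Marisol ∈ {BB, BO}; Oscar ∈ {BB, BO}.
Weight each parental genotype pair by prior × P(type-O child):
  BO × BO: posterior weight 1; P(next child type O) = 1/4.
Weighted sum = 1/4.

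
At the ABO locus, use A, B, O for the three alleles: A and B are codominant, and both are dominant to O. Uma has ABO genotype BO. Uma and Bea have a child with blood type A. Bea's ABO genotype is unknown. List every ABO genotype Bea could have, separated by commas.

For each candidate genotype of Bea, check whether crossing it with BO can produce every observed child phenotype.
  AA → possible child types {A, AB} ✓
  AB → possible child types {A, B, AB} ✓
  AO → possible child types {O, A, B, AB} ✓
  BB → possible child types {B} ✗
  BO → possible child types {O, B} ✗
  OO → possible child types {O, B} ✗

AA, AB, AO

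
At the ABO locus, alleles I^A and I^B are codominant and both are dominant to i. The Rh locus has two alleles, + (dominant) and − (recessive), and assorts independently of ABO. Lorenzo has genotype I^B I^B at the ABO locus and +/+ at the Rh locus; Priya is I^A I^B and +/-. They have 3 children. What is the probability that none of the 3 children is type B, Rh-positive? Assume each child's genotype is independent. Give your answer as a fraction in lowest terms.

ABO cross I^B I^B × I^A I^B → 1/2 B, 1/2 AB.
Rh cross +/+ × +/- → 1 Rh+; so P(type B, Rh-positive) = 1/2 × 1 = 1/2 per child.
P(not type B, Rh-positive) = 1/2 for one child; (1/2)^3 = 1/8.

1/8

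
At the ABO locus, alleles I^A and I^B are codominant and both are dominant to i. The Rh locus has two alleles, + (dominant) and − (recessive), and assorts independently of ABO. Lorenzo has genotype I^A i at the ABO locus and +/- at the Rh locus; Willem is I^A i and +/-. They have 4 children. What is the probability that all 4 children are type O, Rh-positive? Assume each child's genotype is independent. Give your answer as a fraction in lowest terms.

81/65536

ABO cross I^A i × I^A i → 1/4 O, 3/4 A.
Rh cross +/- × +/- → 3/4 Rh+, 1/4 Rh-; so P(type O, Rh-positive) = 1/4 × 3/4 = 3/16 per child.
All 4 independent: (3/16)^4 = 81/65536.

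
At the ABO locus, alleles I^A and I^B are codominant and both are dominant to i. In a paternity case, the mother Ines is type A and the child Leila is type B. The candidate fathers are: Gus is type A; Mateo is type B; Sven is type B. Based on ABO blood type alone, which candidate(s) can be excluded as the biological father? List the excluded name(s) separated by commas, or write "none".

A candidate is excluded only if no genotype consistent with his phenotype could produce a type B child with a type A mother.
Gus (type A): no genotype consistent with that phenotype can produce a type-B child with a type-A mother.

Gus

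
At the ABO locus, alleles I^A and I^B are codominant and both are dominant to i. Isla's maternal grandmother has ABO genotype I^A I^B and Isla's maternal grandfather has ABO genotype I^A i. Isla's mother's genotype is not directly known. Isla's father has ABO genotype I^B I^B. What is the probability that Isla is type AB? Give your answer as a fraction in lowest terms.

1/2

Isla's mother's ABO genotype from I^A I^B × I^A i: 1/4 I^A I^A, 1/4 I^A I^B, 1/4 I^A i, 1/4 I^B i.
Crossing each possibility with the father I^B I^B and summing P(type AB): 1/4·1 + 1/4·1/2 + 1/4·1/2 + 1/4·0 = 1/2.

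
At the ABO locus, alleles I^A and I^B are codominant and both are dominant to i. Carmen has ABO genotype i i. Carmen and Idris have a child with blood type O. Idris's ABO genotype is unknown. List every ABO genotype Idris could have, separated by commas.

For each candidate genotype of Idris, check whether crossing it with i i can produce every observed child phenotype.
  I^A I^A → possible child types {A} ✗
  I^A I^B → possible child types {A, B} ✗
  I^A i → possible child types {O, A} ✓
  I^B I^B → possible child types {B} ✗
  I^B i → possible child types {O, B} ✓
  i i → possible child types {O} ✓

I^A i, I^B i, i i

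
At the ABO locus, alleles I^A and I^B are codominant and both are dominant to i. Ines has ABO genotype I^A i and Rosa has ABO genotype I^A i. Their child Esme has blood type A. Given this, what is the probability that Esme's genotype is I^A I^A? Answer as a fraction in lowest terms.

1/3

Cross I^A i × I^A i → 1/4 I^A I^A, 1/2 I^A i, 1/4 i i.
Type-A genotypes among offspring: I^A I^A (1/4), I^A i (1/2); total 3/4.
P(I^A I^A | type A) = (1/4) / (3/4) = 1/3.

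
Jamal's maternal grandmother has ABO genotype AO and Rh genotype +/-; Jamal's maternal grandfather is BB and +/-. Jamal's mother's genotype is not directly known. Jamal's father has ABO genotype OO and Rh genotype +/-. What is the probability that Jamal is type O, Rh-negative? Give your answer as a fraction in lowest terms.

Jamal's mother's ABO genotype from AO × BB: 1/2 AB, 1/2 BO.
Crossing each possibility with the father OO and summing P(type O): 1/2·0 + 1/2·1/2 = 1/4.
Similarly for Rh via the mother's Rh distribution: P(Rh-) = 1/4.
Independent loci: 1/4 × 1/4 = 1/16.

1/16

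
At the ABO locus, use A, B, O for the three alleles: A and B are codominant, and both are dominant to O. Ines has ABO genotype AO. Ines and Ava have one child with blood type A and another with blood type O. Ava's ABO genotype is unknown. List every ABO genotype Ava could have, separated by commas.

AO, BO, OO

For each candidate genotype of Ava, check whether crossing it with AO can produce every observed child phenotype.
  AA → possible child types {A} ✗
  AB → possible child types {A, B, AB} ✗
  AO → possible child types {O, A} ✓
  BB → possible child types {B, AB} ✗
  BO → possible child types {O, A, B, AB} ✓
  OO → possible child types {O, A} ✓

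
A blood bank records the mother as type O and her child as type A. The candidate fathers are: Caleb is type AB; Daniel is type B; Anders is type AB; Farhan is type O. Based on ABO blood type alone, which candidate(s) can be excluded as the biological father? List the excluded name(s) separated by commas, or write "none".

A candidate is excluded only if no genotype consistent with his phenotype could produce a type A child with a type O mother.
Daniel (type B): no genotype consistent with that phenotype can produce a type-A child with a type-O mother.
Farhan (type O): no genotype consistent with that phenotype can produce a type-A child with a type-O mother.

Daniel, Farhan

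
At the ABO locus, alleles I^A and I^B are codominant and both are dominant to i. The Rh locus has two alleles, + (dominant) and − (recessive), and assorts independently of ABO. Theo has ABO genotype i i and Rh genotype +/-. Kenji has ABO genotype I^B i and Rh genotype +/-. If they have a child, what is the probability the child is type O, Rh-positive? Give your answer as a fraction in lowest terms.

3/8

ABO cross i i × I^B i → offspring phenotypes: 1/2 O, 1/2 B.
Rh cross +/- × +/- → 3/4 Rh+, 1/4 Rh-.
Independent loci: P(type O, Rh-positive) = 1/2 × 3/4 = 3/8.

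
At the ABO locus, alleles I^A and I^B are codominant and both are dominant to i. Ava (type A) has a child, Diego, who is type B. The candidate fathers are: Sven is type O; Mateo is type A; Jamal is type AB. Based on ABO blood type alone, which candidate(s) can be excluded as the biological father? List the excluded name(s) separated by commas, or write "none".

Sven, Mateo

A candidate is excluded only if no genotype consistent with his phenotype could produce a type B child with a type A mother.
Sven (type O): no genotype consistent with that phenotype can produce a type-B child with a type-A mother.
Mateo (type A): no genotype consistent with that phenotype can produce a type-B child with a type-A mother.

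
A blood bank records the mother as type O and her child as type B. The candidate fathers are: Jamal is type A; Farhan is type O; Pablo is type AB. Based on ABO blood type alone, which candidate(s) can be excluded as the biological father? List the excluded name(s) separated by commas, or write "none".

Jamal, Farhan

A candidate is excluded only if no genotype consistent with his phenotype could produce a type B child with a type O mother.
Jamal (type A): no genotype consistent with that phenotype can produce a type-B child with a type-O mother.
Farhan (type O): no genotype consistent with that phenotype can produce a type-B child with a type-O mother.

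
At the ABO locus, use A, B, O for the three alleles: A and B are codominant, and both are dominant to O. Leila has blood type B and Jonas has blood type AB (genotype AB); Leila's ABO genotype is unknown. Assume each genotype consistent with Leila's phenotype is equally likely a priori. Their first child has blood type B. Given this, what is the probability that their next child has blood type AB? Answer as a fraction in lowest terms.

Possible genotypes: Leila ∈ {BB, BO}; Jonas ∈ {AB}.
Weight each parental genotype pair by prior × P(type-B child):
  BB × AB: posterior weight 1/2; P(next child type AB) = 1/2.
  BO × AB: posterior weight 1/2; P(next child type AB) = 1/4.
Weighted sum = 3/8.

3/8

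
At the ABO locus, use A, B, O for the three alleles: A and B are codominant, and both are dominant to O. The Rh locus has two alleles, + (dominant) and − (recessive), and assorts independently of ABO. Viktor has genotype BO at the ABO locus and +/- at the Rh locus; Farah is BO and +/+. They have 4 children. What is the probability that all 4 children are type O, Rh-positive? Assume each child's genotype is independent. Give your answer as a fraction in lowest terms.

1/256

ABO cross BO × BO → 1/4 O, 3/4 B.
Rh cross +/- × +/+ → 1 Rh+; so P(type O, Rh-positive) = 1/4 × 1 = 1/4 per child.
All 4 independent: (1/4)^4 = 1/256.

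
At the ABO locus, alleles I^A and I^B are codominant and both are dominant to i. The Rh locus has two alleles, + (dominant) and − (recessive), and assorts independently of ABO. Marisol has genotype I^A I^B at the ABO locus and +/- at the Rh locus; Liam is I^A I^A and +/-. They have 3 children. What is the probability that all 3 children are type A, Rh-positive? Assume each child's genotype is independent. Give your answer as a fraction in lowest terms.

ABO cross I^A I^B × I^A I^A → 1/2 A, 1/2 AB.
Rh cross +/- × +/- → 3/4 Rh+, 1/4 Rh-; so P(type A, Rh-positive) = 1/2 × 3/4 = 3/8 per child.
All 3 independent: (3/8)^3 = 27/512.

27/512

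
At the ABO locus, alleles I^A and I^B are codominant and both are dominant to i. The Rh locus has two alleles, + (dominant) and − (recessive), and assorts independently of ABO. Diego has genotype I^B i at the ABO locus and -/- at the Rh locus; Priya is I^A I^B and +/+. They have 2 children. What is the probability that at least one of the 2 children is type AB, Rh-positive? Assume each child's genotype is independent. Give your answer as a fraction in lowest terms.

ABO cross I^B i × I^A I^B → 1/4 A, 1/2 B, 1/4 AB.
Rh cross -/- × +/+ → 1 Rh+; so P(type AB, Rh-positive) = 1/4 × 1 = 1/4 per child.
P(none) = (3/4)^2 = 9/16; P(at least one) = 1 − 9/16 = 7/16.

7/16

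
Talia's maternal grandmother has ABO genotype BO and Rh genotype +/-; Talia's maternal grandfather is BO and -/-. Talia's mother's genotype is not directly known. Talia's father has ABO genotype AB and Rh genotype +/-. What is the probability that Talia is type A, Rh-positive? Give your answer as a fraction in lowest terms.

5/32

Talia's mother's ABO genotype from BO × BO: 1/4 BB, 1/2 BO, 1/4 OO.
Crossing each possibility with the father AB and summing P(type A): 1/4·0 + 1/2·1/4 + 1/4·1/2 = 1/4.
Similarly for Rh via the mother's Rh distribution: P(Rh+) = 5/8.
Independent loci: 1/4 × 5/8 = 5/32.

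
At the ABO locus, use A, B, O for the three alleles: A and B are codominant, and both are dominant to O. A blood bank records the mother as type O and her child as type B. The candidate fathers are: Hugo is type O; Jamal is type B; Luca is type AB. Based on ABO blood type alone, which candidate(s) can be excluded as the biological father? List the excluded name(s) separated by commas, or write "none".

A candidate is excluded only if no genotype consistent with his phenotype could produce a type B child with a type O mother.
Hugo (type O): no genotype consistent with that phenotype can produce a type-B child with a type-O mother.

Hugo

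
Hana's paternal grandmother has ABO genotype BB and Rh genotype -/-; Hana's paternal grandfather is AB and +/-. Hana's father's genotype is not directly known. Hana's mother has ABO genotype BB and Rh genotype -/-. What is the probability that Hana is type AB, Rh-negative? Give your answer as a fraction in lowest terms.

3/16

Hana's father's ABO genotype from BB × AB: 1/2 AB, 1/2 BB.
Crossing each possibility with the mother BB and summing P(type AB): 1/2·1/2 + 1/2·0 = 1/4.
Similarly for Rh via the father's Rh distribution: P(Rh-) = 3/4.
Independent loci: 1/4 × 3/4 = 3/16.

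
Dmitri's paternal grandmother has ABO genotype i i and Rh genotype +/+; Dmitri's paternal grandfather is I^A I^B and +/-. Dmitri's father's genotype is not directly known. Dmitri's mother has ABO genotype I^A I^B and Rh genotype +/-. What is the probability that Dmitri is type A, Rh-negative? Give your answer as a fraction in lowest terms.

Dmitri's father's ABO genotype from i i × I^A I^B: 1/2 I^A i, 1/2 I^B i.
Crossing each possibility with the mother I^A I^B and summing P(type A): 1/2·1/2 + 1/2·1/4 = 3/8.
Similarly for Rh via the father's Rh distribution: P(Rh-) = 1/8.
Independent loci: 3/8 × 1/8 = 3/64.

3/64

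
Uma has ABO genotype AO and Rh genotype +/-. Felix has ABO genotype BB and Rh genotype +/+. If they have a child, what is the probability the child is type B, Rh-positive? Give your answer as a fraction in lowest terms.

ABO cross AO × BB → offspring phenotypes: 1/2 B, 1/2 AB.
Rh cross +/- × +/+ → 1 Rh+.
Independent loci: P(type B, Rh-positive) = 1/2 × 1 = 1/2.

1/2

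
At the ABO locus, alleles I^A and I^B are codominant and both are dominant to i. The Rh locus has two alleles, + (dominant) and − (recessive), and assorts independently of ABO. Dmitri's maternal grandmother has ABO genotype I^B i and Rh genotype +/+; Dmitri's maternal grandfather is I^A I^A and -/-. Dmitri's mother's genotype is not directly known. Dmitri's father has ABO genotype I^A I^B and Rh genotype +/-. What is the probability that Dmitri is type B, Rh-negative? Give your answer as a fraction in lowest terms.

Dmitri's mother's ABO genotype from I^B i × I^A I^A: 1/2 I^A I^B, 1/2 I^A i.
Crossing each possibility with the father I^A I^B and summing P(type B): 1/2·1/4 + 1/2·1/4 = 1/4.
Similarly for Rh via the mother's Rh distribution: P(Rh-) = 1/4.
Independent loci: 1/4 × 1/4 = 1/16.

1/16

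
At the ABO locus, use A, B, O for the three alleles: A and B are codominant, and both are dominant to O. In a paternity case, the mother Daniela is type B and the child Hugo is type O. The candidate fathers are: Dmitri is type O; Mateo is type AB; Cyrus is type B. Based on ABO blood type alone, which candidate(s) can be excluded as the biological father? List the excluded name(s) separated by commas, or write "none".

A candidate is excluded only if no genotype consistent with his phenotype could produce a type O child with a type B mother.
Mateo (type AB): no genotype consistent with that phenotype can produce a type-O child with a type-B mother.

Mateo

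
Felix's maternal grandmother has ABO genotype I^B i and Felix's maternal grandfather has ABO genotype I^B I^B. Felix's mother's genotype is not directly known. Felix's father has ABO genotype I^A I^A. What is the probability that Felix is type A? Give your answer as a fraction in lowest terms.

1/4

Felix's mother's ABO genotype from I^B i × I^B I^B: 1/2 I^B I^B, 1/2 I^B i.
Crossing each possibility with the father I^A I^A and summing P(type A): 1/2·0 + 1/2·1/2 = 1/4.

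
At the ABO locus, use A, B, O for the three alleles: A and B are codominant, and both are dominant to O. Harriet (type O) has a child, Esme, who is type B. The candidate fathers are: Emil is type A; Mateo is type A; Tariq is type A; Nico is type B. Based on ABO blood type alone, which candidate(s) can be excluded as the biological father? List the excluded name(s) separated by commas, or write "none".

Emil, Mateo, Tariq

A candidate is excluded only if no genotype consistent with his phenotype could produce a type B child with a type O mother.
Emil (type A): no genotype consistent with that phenotype can produce a type-B child with a type-O mother.
Mateo (type A): no genotype consistent with that phenotype can produce a type-B child with a type-O mother.
Tariq (type A): no genotype consistent with that phenotype can produce a type-B child with a type-O mother.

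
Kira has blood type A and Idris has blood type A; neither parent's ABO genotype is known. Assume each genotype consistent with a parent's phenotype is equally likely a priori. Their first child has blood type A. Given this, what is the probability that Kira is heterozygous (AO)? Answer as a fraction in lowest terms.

Possible genotypes: Kira ∈ {AA, AO}; Idris ∈ {AA, AO}.
Weight each parental genotype pair by prior × P(type-A child):
  AA × AA: posterior weight 4/15.
  AA × AO: posterior weight 4/15.
  AO × AA: posterior weight 4/15.
  AO × AO: posterior weight 1/5.
Sum the posterior weight over pairs where Kira is AO: 7/15.

7/15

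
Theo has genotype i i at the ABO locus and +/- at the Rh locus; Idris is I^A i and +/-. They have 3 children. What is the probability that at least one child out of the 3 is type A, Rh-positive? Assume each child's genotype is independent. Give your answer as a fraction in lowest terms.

ABO cross i i × I^A i → 1/2 O, 1/2 A.
Rh cross +/- × +/- → 3/4 Rh+, 1/4 Rh-; so P(type A, Rh-positive) = 1/2 × 3/4 = 3/8 per child.
P(none) = (5/8)^3 = 125/512; P(at least one) = 1 − 125/512 = 387/512.

387/512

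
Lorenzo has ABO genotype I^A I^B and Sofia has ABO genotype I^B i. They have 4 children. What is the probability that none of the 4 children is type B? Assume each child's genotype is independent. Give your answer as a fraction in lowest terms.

ABO cross I^A I^B × I^B i → 1/4 A, 1/2 B, 1/4 AB.
So P(type B) = 1/2 per child.
P(not type B) = 1/2 for one child; (1/2)^4 = 1/16.

1/16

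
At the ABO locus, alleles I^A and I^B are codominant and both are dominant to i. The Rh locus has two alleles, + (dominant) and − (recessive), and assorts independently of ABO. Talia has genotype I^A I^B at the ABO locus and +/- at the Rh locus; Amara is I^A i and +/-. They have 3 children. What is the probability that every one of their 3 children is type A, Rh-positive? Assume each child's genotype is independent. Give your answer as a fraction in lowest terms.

ABO cross I^A I^B × I^A i → 1/2 A, 1/4 B, 1/4 AB.
Rh cross +/- × +/- → 3/4 Rh+, 1/4 Rh-; so P(type A, Rh-positive) = 1/2 × 3/4 = 3/8 per child.
All 3 independent: (3/8)^3 = 27/512.

27/512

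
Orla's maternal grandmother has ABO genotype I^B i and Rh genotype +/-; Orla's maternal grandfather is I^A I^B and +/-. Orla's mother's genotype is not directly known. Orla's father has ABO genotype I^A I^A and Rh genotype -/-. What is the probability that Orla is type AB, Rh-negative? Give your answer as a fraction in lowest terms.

1/4

Orla's mother's ABO genotype from I^B i × I^A I^B: 1/4 I^A I^B, 1/4 I^A i, 1/4 I^B I^B, 1/4 I^B i.
Crossing each possibility with the father I^A I^A and summing P(type AB): 1/4·1/2 + 1/4·0 + 1/4·1 + 1/4·1/2 = 1/2.
Similarly for Rh via the mother's Rh distribution: P(Rh-) = 1/2.
Independent loci: 1/2 × 1/2 = 1/4.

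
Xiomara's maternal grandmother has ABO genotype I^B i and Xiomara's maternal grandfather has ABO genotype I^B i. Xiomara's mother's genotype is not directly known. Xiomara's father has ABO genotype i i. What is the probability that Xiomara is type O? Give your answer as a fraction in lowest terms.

Xiomara's mother's ABO genotype from I^B i × I^B i: 1/4 I^B I^B, 1/2 I^B i, 1/4 i i.
Crossing each possibility with the father i i and summing P(type O): 1/4·0 + 1/2·1/2 + 1/4·1 = 1/2.

1/2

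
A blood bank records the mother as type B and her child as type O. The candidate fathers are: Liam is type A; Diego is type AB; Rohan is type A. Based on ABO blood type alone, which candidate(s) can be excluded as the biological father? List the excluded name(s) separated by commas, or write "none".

A candidate is excluded only if no genotype consistent with his phenotype could produce a type O child with a type B mother.
Diego (type AB): no genotype consistent with that phenotype can produce a type-O child with a type-B mother.

Diego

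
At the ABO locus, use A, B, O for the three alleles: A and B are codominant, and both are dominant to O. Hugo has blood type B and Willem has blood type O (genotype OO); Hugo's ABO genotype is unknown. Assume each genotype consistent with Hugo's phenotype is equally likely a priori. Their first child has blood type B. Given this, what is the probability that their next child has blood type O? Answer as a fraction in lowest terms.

1/6

Possible genotypes: Hugo ∈ {BB, BO}; Willem ∈ {OO}.
Weight each parental genotype pair by prior × P(type-B child):
  BB × OO: posterior weight 2/3; P(next child type O) = 0.
  BO × OO: posterior weight 1/3; P(next child type O) = 1/2.
Weighted sum = 1/6.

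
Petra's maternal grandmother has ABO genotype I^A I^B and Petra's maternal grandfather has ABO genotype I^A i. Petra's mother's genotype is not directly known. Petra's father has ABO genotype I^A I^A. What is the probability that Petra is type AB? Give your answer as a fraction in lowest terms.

1/4

Petra's mother's ABO genotype from I^A I^B × I^A i: 1/4 I^A I^A, 1/4 I^A I^B, 1/4 I^A i, 1/4 I^B i.
Crossing each possibility with the father I^A I^A and summing P(type AB): 1/4·0 + 1/4·1/2 + 1/4·0 + 1/4·1/2 = 1/4.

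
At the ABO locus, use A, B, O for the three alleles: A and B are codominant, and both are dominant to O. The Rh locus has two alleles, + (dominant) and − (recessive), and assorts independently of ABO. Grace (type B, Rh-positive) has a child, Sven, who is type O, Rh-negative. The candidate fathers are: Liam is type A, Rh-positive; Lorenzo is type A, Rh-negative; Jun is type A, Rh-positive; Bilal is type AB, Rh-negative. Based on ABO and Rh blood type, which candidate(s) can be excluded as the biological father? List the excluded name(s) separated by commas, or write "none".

A candidate is excluded only if no genotype consistent with his phenotype could produce a type O, Rh-negative child with a type B, Rh-positive mother.
Bilal (type AB, Rh-): no genotype consistent with that phenotype can produce a type-O Rh- child with a type-B mother.

Bilal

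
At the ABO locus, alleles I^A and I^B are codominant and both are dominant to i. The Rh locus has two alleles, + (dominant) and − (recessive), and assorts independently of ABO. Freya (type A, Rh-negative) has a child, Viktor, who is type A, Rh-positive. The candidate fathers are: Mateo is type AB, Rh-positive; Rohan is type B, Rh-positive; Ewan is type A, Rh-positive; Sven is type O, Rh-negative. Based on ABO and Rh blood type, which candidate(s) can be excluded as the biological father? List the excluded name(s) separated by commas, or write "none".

Sven

A candidate is excluded only if no genotype consistent with his phenotype could produce a type A, Rh-positive child with a type A, Rh-negative mother.
Sven (type O, Rh-): no genotype consistent with that phenotype can produce a type-A Rh+ child with a type-A mother.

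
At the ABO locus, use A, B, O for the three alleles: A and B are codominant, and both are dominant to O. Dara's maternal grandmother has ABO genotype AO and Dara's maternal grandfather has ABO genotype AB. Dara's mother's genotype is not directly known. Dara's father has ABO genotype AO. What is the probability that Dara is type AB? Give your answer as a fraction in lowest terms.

Dara's mother's ABO genotype from AO × AB: 1/4 AA, 1/4 AB, 1/4 AO, 1/4 BO.
Crossing each possibility with the father AO and summing P(type AB): 1/4·0 + 1/4·1/4 + 1/4·0 + 1/4·1/4 = 1/8.

1/8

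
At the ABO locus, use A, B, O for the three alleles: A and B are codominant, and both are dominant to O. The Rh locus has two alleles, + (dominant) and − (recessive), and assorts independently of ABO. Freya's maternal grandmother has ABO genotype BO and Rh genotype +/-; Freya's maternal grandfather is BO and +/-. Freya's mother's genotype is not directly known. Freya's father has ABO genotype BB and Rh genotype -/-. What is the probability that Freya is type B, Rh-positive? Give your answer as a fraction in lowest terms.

1/2

Freya's mother's ABO genotype from BO × BO: 1/4 BB, 1/2 BO, 1/4 OO.
Crossing each possibility with the father BB and summing P(type B): 1/4·1 + 1/2·1 + 1/4·1 = 1.
Similarly for Rh via the mother's Rh distribution: P(Rh+) = 1/2.
Independent loci: 1 × 1/2 = 1/2.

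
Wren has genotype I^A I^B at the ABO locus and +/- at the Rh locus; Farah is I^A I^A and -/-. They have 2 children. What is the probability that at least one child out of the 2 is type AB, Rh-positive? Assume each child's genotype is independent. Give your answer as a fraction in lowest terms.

ABO cross I^A I^B × I^A I^A → 1/2 A, 1/2 AB.
Rh cross +/- × -/- → 1/2 Rh+, 1/2 Rh-; so P(type AB, Rh-positive) = 1/2 × 1/2 = 1/4 per child.
P(none) = (3/4)^2 = 9/16; P(at least one) = 1 − 9/16 = 7/16.

7/16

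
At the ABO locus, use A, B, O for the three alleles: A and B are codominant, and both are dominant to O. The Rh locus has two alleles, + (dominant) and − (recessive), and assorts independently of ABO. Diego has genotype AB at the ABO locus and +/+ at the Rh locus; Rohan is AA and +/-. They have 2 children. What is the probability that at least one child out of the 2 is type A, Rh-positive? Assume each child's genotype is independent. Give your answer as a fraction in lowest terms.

3/4

ABO cross AB × AA → 1/2 A, 1/2 AB.
Rh cross +/+ × +/- → 1 Rh+; so P(type A, Rh-positive) = 1/2 × 1 = 1/2 per child.
P(none) = (1/2)^2 = 1/4; P(at least one) = 1 − 1/4 = 3/4.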